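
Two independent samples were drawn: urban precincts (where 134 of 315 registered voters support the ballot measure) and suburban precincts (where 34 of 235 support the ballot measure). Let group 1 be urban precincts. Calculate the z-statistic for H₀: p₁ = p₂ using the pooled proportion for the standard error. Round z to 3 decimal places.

p̂₁ = 134/315 = 0.42540, p̂₂ = 34/235 = 0.14468.
Pooled p̂ = (134+34)/(315+235) = 168/550 = 0.30545.
SE = √[p̂(1−p̂)(1/n₁+1/n₂)] = √[0.30545·0.69455·(1/315+1/235)] ≈ 0.039702.
z = (p̂₁ − p̂₂)/SE = (0.42540 − 0.14468)/0.039702 = 0.28072/0.039702 = 7.071.

z = 7.071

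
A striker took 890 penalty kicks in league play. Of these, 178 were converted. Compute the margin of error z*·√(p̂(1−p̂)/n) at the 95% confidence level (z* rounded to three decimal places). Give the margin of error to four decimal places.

The sample proportion is 178/890 = 0.20000.
Standard error of p̂: √(0.160000/890) = √0.000179775 = 0.013408.
The 95% critical value is z* = 1.960.
Margin of error = z*·SE = 1.960 × 0.013408 = 0.0263.

ME = 0.0263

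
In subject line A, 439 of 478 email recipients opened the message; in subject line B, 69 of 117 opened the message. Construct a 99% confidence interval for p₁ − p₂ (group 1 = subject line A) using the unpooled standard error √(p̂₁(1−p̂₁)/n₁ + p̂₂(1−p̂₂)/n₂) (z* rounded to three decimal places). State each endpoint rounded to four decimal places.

p̂₁ = 0.91841, p̂₂ = 0.58974, so the observed difference is 0.32867.
SE = √(0.000156764 + 0.002067915) = √0.002224679 = 0.047167.
For 99% confidence, z* = 2.576. Margin of error = 0.12150.
So the interval runs from 0.2072 to 0.4502.

(0.2072, 0.4502)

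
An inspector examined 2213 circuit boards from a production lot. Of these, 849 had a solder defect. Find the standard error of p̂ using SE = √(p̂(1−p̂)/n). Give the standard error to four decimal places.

SE = 0.0103

p̂ = 849/2213 = 0.38364.
p̂(1−p̂) = 0.38364·0.61636 = 0.236460.
Dividing by n and taking the root: √0.000106850 = 0.0103.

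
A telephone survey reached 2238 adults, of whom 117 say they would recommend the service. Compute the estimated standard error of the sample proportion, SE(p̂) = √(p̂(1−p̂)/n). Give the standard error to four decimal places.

With x = 117 successes in n = 2238, p̂ = 0.05228.
p̂(1−p̂) = 0.049547.
Dividing by n and taking the root: √0.000022139 = 0.0047.

SE = 0.0047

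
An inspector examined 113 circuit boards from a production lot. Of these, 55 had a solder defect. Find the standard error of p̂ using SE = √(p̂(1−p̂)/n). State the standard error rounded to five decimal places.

SE = 0.04702

With x = 55 successes in n = 113, p̂ = 0.48673.
p̂(1−p̂) = 0.249824.
Dividing by n and taking the root: √0.002210832 = 0.04702.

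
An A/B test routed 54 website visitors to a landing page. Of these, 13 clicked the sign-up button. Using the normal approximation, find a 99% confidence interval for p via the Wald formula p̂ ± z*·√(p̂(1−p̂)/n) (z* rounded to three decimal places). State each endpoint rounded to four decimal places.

Sample proportion p̂ = 13/54 = 0.24074.
Standard error of p̂: √(0.182785/54) = √0.003384901 = 0.058180.
The 99% critical value is z* = 2.576.
Margin of error: 2.576 × 0.058180 = 0.14987.
So the interval runs from 0.0909 to 0.3906.

(0.0909, 0.3906)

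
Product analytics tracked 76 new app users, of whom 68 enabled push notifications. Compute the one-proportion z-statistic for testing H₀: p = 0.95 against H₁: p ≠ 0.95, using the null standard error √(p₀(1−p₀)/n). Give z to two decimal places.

p̂ = 68/76 = 0.89474.
Null standard error: √(0.95·0.05/76) = √0.000625000 = 0.025000.
Test statistic: z = -0.05526/0.025000 = -2.21.

z = -2.21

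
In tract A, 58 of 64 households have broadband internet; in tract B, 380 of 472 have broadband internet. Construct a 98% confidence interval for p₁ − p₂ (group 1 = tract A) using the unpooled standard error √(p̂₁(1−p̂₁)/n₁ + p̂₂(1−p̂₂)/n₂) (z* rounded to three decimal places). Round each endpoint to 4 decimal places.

p̂₁ = 58/64 = 0.90625, p̂₂ = 380/472 = 0.80508; p̂₁ − p̂₂ = 0.10117.
Unpooled SE = √(p̂₁(1−p̂₁)/n₁ + p̂₂(1−p̂₂)/n₂) = √(0.001327515 + 0.000332465) = 0.040743.
z* = 2.326 at the 98% level. Margin = 2.326·0.040743 = 0.09477.
Interval: 0.10117 ± 0.09477 → (0.0064, 0.1959).

(0.0064, 0.1959)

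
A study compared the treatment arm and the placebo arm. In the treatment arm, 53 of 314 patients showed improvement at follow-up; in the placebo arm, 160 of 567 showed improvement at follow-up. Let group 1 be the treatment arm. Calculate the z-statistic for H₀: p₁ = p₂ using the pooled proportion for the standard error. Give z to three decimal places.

z = -3.765

Sample proportions: p̂₁ = 53/314 = 0.16879 and p̂₂ = 160/567 = 0.28219.
Pooled p̂ = (53+160)/(314+567) = 213/881 = 0.24177.
Pooled SE = √[0.1833176·0.00494838] ≈ 0.030119.
z = -0.11340/0.030119 = -3.765.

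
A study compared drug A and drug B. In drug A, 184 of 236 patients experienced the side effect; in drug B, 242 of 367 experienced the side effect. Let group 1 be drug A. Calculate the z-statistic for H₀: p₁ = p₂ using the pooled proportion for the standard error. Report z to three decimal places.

Sample proportions: p̂₁ = 184/236 = 0.77966 and p̂₂ = 242/367 = 0.65940.
Pooling: p̂ = 426/603 = 0.70647.
SE = √[p̂(1−p̂)(1/n₁+1/n₂)] = √[0.70647·0.29353·(1/236+1/367)] ≈ 0.037997.
z = (p̂₁ − p̂₂)/SE = (0.77966 − 0.65940)/0.037997 = 0.12026/0.037997 = 3.165.

z = 3.165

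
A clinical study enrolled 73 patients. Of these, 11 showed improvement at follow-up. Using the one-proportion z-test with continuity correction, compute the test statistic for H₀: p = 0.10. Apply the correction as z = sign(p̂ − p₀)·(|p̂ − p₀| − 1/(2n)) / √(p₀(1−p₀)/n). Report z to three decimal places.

z = 1.248

p̂ = 11/73 = 0.15068. p̂ − p₀ = 0.050685.
Continuity correction 1/(2n) = 1/146 = 0.006849.
Corrected numerator: |0.050685| − 0.006849 = 0.043836.
SE₀ = √(0.10·0.90/73) = 0.035112.
z = +0.043836/0.035112 = 1.248.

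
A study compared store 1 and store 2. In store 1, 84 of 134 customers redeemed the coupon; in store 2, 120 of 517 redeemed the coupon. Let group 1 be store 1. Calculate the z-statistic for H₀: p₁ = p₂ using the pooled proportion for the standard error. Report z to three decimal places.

z = 8.779

Sample proportions: p̂₁ = 84/134 = 0.62687 and p̂₂ = 120/517 = 0.23211.
Pooled p̂ = (84+120)/(134+517) = 204/651 = 0.31336.
Pooled SE = √[0.2151670·0.00939692] ≈ 0.044966.
z = (p̂₁ − p̂₂)/SE = (0.62687 − 0.23211)/0.044966 = 0.39476/0.044966 = 8.779.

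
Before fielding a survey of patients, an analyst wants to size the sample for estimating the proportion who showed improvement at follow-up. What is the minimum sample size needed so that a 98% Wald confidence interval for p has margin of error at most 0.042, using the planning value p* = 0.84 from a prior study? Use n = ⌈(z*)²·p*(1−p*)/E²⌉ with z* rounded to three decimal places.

The 98% critical value is z* = 2.326.
p*(1−p*) = 0.84·0.16 = 0.1344.
Required n before rounding: 5.410276 × 0.1344 / 0.042² = 412.212.
Rounding up, n = 413.

n = 413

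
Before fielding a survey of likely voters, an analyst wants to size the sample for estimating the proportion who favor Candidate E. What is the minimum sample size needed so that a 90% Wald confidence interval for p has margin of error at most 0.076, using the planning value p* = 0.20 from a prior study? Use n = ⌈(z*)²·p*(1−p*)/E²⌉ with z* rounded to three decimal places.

z* = 1.645 at the 90% level.
p*(1−p*) = 0.1600.
(z*)²·p*(1−p*)/E² = 2.706025·0.1600/0.005776 = 74.959.
Rounding up, n = 75.

n = 75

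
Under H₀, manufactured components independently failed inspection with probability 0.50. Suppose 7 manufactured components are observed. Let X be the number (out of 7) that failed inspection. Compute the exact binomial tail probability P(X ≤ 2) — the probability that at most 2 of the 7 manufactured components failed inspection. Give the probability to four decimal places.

P = 0.2266

X ~ Binomial(n=7, p=0.50).
P(X ≤ 2) = C(7,0)·0.50^0·0.50^7 + C(7,1)·0.50^1·0.50^6 + C(7,2)·0.50^2·0.50^5.
= 0.007812 + 0.054688 + 0.164062 = 0.2266.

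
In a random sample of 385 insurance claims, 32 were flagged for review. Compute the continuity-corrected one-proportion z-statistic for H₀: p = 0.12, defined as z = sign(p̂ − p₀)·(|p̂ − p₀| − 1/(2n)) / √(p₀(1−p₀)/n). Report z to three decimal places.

z = -2.149

The sample proportion is 32/385 = 0.08312. p̂ − p₀ = -0.036883.
1/(2n) = 0.001299.
Corrected numerator: |-0.036883| − 0.001299 = 0.035584.
Null standard error: √(0.12·0.88/385) = √0.000274286 = 0.016562.
z = −0.035584/0.016562 = -2.149.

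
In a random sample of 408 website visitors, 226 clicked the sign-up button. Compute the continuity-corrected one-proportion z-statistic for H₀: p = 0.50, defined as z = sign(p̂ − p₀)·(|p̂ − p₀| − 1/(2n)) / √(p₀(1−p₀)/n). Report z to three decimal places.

The sample proportion is 226/408 = 0.55392. p̂ − p₀ = 0.053922.
Continuity correction 1/(2n) = 1/816 = 0.001225.
Corrected numerator: |0.053922| − 0.001225 = 0.052697.
Null standard error: √(0.50·0.50/408) = √0.000612745 = 0.024754.
z = +0.052697/0.024754 = 2.129.

z = 2.129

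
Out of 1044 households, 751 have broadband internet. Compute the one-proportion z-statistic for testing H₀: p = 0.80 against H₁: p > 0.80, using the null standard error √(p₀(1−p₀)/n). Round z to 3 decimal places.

The sample proportion is 751/1044 = 0.71935.
SE₀ = √(0.80·0.20/1044) = 0.012380.
z = (0.71935 − 0.80)/0.012380 = -0.08065/0.012380 = -6.515.

z = -6.515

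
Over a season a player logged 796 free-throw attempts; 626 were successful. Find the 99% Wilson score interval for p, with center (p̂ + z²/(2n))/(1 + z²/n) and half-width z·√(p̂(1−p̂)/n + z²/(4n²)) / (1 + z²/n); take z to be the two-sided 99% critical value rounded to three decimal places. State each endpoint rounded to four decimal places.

(0.7467, 0.8214)

Here p̂ = 626/796 = 0.78643 and z = 2.576 (z² = 6.635776).
1 + z²/n = 1.008336.
Adjusted center: (0.78643 + z²/(2n))/1.008336 = 0.78406.
Radicand: p̂(1−p̂)/n + z²/(4n²) = 0.000211001 + 0.000002618 = 0.000213619.
Half-width = 2.576·√0.000213619/1.008336 = 0.03734.
Interval: 0.78406 ± 0.03734 → (0.7467, 0.8214).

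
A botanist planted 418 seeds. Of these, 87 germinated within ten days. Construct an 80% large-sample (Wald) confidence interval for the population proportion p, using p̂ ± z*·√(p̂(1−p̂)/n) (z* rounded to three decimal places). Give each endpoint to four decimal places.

With x = 87 successes in n = 418, p̂ = 0.20813.
SE(p̂) = √(0.20813·0.79187/418) = 0.019857.
For 80% confidence, z* = 1.282.
Margin of error: 1.282 × 0.019857 = 0.02546.
CI: 0.20813 ± 0.02546 = (0.1827, 0.2336).

(0.1827, 0.2336)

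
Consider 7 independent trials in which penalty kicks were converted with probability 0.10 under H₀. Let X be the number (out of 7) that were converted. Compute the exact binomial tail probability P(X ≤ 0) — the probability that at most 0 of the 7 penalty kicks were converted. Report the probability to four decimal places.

P = 0.4783

X is binomial with n = 7 and p = 0.10.
P(X ≤ 0) = C(7,0)·0.10^0·0.90^7.
= 0.478297 = 0.4783.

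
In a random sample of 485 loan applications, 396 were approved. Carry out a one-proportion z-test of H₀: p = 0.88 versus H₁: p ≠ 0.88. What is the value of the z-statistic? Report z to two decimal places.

Sample proportion p̂ = 396/485 = 0.81649.
SE₀ = √(0.88·0.12/485) = 0.014756.
z = (p̂ − p₀)/SE = (0.81649 − 0.88)/0.014756 = -4.30.

z = -4.30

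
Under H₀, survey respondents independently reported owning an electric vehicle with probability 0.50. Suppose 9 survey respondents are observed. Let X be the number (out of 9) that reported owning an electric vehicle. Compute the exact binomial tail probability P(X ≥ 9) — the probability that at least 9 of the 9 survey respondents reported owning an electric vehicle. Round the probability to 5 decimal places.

X is binomial with n = 9 and p = 0.50.
P(X ≥ 9) = C(9,9)·0.50^9·0.50^0.
= 0.001953 = 0.00195.

P = 0.00195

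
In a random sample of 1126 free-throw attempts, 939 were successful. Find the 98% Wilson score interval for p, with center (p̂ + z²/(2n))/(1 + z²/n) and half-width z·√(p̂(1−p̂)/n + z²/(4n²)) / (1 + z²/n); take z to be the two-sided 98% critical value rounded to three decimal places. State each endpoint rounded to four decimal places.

p̂ = 939/1126 = 0.83393; z = 2.326, so z² = 5.410276.
Denominator 1 + z²/n = 1 + 5.410276/1126 = 1.004805.
Center = (0.83393 + 0.002402)/1.004805 = 0.83233.
Radicand: p̂(1−p̂)/n + z²/(4n²) = 0.000122996 + 0.000001067 = 0.000124063.
Half-width = z·√(radicand)/denom = 2.326·0.011138/1.004805 = 0.02578.
So the interval runs from 0.8065 to 0.8581.

(0.8065, 0.8581)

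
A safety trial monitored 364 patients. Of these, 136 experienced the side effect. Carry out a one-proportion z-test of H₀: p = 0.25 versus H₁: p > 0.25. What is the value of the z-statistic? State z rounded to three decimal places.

z = 5.447

The sample proportion is 136/364 = 0.37363.
Under H₀, SE = √(p₀(1−p₀)/n) = √(0.25·0.75/364) = √0.000515110 = 0.022696.
Test statistic: z = 0.12363/0.022696 = 5.447.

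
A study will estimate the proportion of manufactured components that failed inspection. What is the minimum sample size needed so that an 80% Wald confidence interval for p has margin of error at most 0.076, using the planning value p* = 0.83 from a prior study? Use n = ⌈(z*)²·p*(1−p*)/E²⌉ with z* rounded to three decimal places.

n = 41

z* = 1.282 at the 80% level.
p*(1−p*) = 0.1411.
(z*)²·p*(1−p*)/E² = 1.643524·0.1411/0.005776 = 40.149.
Rounding up, n = 41.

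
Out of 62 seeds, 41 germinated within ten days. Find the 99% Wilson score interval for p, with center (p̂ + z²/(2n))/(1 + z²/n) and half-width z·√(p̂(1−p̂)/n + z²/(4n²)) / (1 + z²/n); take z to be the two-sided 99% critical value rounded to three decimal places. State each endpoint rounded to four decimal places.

(0.4977, 0.7937)

p̂ = 41/62 = 0.66129; z = 2.576, so z² = 6.635776.
Denominator 1 + z²/n = 1 + 6.635776/62 = 1.107029.
Center = (0.66129 + 0.053514)/1.107029 = 0.64570.
Radicand: p̂(1−p̂)/n + z²/(4n²) = 0.003612668 + 0.000431567 = 0.004044235.
Half-width = 2.576·√0.004044235/1.107029 = 0.14798.
CI: 0.64570 ± 0.14798 = (0.4977, 0.7937).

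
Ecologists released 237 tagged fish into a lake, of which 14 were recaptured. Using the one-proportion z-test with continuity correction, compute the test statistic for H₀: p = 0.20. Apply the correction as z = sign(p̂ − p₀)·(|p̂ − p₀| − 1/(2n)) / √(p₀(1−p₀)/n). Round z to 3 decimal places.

z = -5.343

Sample proportion p̂ = 14/237 = 0.05907. p̂ − p₀ = -0.140928.
1/(2n) = 0.002110.
Corrected numerator: |-0.140928| − 0.002110 = 0.138818.
SE₀ = √(0.20·0.80/237) = 0.025983.
z = −0.138818/0.025983 = -5.343.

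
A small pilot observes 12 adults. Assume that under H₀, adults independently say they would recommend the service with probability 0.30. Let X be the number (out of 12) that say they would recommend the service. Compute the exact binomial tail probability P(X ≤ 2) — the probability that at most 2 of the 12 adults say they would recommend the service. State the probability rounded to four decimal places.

P = 0.2528

X ~ Binomial(n=12, p=0.30).
P(X ≤ 2) = C(12,0)·0.30^0·0.70^12 + C(12,1)·0.30^1·0.70^11 + C(12,2)·0.30^2·0.70^10.
= 0.013841 + 0.071184 + 0.167790 = 0.2528.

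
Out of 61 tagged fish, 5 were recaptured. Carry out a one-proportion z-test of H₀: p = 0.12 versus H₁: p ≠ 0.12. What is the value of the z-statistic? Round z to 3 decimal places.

z = -0.914

p̂ = 5/61 = 0.08197.
SE₀ = √(0.12·0.88/61) = 0.041607.
Test statistic: z = -0.03803/0.041607 = -0.914.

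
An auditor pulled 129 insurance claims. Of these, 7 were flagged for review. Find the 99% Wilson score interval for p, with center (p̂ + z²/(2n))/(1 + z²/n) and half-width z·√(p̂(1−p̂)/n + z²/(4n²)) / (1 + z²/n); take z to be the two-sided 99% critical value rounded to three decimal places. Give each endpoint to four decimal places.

(0.0214, 0.1307)

p̂ = 7/129 = 0.05426; z = 2.576, so z² = 6.635776.
Denominator 1 + z²/n = 1 + 6.635776/129 = 1.051440.
Adjusted center: (0.05426 + z²/(2n))/1.051440 = 0.07607.
Radicand: p̂(1−p̂)/n + z²/(4n²) = 0.000397822 + 0.000099690 = 0.000497512.
Half-width = 2.576·√0.000497512/1.051440 = 0.05465.
So the interval runs from 0.0214 to 0.1307.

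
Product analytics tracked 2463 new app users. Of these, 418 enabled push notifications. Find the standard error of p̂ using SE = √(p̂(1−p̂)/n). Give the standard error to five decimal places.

The sample proportion is 418/2463 = 0.16971.
p̂(1−p̂) = 0.16971·0.83029 = 0.140909.
SE = √(0.140909/2463) = √0.000057210 = 0.00756.

SE = 0.00756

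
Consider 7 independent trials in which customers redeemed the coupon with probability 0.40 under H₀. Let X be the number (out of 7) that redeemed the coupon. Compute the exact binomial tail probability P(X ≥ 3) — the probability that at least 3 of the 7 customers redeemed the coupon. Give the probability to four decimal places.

P = 0.5801

X ~ Binomial(n=7, p=0.40).
P(X ≥ 3) = Σ_{j=3}^{7} C(7,j)·0.40^j·0.60^{7−j}.
= 0.290304 + 0.193536 + 0.077414 + 0.017203 + 0.001638 = 0.5801.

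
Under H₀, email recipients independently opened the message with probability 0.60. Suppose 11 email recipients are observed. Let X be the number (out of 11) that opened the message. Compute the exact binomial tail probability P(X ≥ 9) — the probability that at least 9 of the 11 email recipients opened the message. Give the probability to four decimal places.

X is binomial with n = 11 and p = 0.60.
P(X ≥ 9) = C(11,9)·0.60^9·0.40^2 + C(11,10)·0.60^10·0.40^1 + C(11,11)·0.60^11·0.40^0.
= 0.088684 + 0.026605 + 0.003628 = 0.1189.

P = 0.1189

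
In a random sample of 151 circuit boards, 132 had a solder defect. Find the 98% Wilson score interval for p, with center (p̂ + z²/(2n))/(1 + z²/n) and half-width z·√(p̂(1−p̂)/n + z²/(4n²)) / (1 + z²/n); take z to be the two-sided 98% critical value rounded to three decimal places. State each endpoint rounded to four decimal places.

p̂ = 132/151 = 0.87417; z = 2.326, so z² = 5.410276.
1 + z²/n = 1.035830.
Adjusted center: (0.87417 + z²/(2n))/1.035830 = 0.86123.
Radicand: p̂(1−p̂)/n + z²/(4n²) = 0.000728445 + 0.000059321 = 0.000787766.
Half-width = 2.326·√0.000787766/1.035830 = 0.06303.
Interval: 0.86123 ± 0.06303 → (0.7982, 0.9243).

(0.7982, 0.9243)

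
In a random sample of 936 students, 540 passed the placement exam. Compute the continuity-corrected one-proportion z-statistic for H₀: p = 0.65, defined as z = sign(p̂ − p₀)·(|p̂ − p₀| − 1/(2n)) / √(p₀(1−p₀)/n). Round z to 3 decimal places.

z = -4.653

The sample proportion is 540/936 = 0.57692. p̂ − p₀ = -0.073077.
1/(2n) = 0.000534.
Corrected numerator: |-0.073077| − 0.000534 = 0.072543.
Null standard error: √(0.65·0.35/936) = √0.000243056 = 0.015590.
z = (−)0.072543/0.015590 = -4.653.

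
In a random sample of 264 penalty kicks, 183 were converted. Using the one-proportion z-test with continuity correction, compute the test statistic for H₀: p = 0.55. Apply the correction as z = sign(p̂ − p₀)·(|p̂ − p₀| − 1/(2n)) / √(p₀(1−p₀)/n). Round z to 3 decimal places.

z = 4.614

Sample proportion p̂ = 183/264 = 0.69318. p̂ − p₀ = 0.143182.
1/(2n) = 0.001894.
Corrected numerator: |0.143182| − 0.001894 = 0.141288.
Under H₀, SE = √(p₀(1−p₀)/n) = √(0.55·0.45/264) = √0.000937500 = 0.030619.
z = +0.141288/0.030619 = 4.614.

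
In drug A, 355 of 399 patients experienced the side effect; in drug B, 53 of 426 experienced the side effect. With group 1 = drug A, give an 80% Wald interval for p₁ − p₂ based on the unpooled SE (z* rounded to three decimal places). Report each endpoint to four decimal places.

p̂₁ = 355/399 = 0.88972, p̂₂ = 53/426 = 0.12441; p̂₁ − p̂₂ = 0.76531.
Unpooled SE = √(p̂₁(1−p̂₁)/n₁ + p̂₂(1−p̂₂)/n₂) = √(0.000245902 + 0.000255715) = 0.022397.
z* = 1.282 at the 80% level. Margin = 1.282·0.022397 = 0.02871.
CI: 0.76531 ± 0.02871 = (0.7366, 0.7940).

(0.7366, 0.7940)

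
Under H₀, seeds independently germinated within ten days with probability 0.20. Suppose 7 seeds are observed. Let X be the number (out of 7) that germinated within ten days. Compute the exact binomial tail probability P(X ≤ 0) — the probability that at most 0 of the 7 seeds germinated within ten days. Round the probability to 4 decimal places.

P = 0.2097

X ~ Binomial(n=7, p=0.20).
P(X ≤ 0) = C(7,0)·0.20^0·0.80^7.
= 0.209715 = 0.2097.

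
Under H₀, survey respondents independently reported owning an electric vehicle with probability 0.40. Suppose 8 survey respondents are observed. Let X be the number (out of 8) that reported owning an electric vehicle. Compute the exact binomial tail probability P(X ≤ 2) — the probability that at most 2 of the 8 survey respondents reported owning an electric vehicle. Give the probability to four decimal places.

P = 0.3154

X ~ Binomial(n=8, p=0.40).
P(X ≤ 2) = C(8,0)·0.40^0·0.60^8 + C(8,1)·0.40^1·0.60^7 + C(8,2)·0.40^2·0.60^6.
= 0.016796 + 0.089580 + 0.209019 = 0.3154.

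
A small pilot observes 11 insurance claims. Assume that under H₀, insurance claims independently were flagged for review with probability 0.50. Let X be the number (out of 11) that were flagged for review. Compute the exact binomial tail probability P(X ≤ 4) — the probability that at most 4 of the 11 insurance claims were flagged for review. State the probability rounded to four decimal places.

X is binomial with n = 11 and p = 0.50.
P(X ≤ 4) = Σ_{j=0}^{4} C(11,j)·0.50^j·0.50^{11−j}.
= 0.000488 + 0.005371 + 0.026855 + 0.080566 + 0.161133 = 0.2744.

P = 0.2744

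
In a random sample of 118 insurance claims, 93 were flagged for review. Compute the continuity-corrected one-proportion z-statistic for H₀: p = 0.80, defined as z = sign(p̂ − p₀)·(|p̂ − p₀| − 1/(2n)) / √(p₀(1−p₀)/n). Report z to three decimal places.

z = -0.207

p̂ = 93/118 = 0.78814. p̂ − p₀ = -0.011864.
Continuity correction 1/(2n) = 1/236 = 0.004237.
Corrected numerator: |-0.011864| − 0.004237 = 0.007627.
Under H₀, SE = √(p₀(1−p₀)/n) = √(0.80·0.20/118) = √0.001355932 = 0.036823.
z = −0.007627/0.036823 = -0.207.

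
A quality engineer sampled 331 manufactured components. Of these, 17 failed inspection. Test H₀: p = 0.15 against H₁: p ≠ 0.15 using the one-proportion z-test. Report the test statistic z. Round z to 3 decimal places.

z = -5.026

The sample proportion is 17/331 = 0.05136.
Under H₀, SE = √(p₀(1−p₀)/n) = √(0.15·0.85/331) = √0.000385196 = 0.019626.
z = (p̂ − p₀)/SE = (0.05136 − 0.15)/0.019626 = -5.026.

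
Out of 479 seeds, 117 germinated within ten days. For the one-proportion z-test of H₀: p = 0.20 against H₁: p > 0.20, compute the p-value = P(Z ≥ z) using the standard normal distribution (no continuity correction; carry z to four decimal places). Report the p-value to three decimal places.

p-value = 0.008

p̂ = 117/479 = 0.24426.
Null standard error: √(0.20·0.80/479) = √0.000334029 = 0.018276.
z = (p̂ − p₀)/SE = (117/479 − 0.20)/0.018276 ≈ 2.4216.
From the standard normal, P(Z ≥ z) = 0.008.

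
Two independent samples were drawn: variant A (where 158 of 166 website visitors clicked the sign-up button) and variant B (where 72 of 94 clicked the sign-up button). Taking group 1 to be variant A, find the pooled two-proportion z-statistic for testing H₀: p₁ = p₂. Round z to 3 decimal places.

p̂₁ = 158/166 = 0.95181, p̂₂ = 72/94 = 0.76596.
Pooling: p̂ = 230/260 = 0.88462.
SE = √[p̂(1−p̂)(1/n₁+1/n₂)] = √[0.88462·0.11538·(1/166+1/94)] ≈ 0.041240.
z = 0.18585/0.041240 = 4.507.

z = 4.507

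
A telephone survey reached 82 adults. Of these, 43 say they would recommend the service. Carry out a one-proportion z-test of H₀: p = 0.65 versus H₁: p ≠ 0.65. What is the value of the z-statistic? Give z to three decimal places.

Sample proportion p̂ = 43/82 = 0.52439.
Under H₀, SE = √(p₀(1−p₀)/n) = √(0.65·0.35/82) = √0.002774390 = 0.052672.
z = (0.52439 − 0.65)/0.052672 = -0.12561/0.052672 = -2.385.

z = -2.385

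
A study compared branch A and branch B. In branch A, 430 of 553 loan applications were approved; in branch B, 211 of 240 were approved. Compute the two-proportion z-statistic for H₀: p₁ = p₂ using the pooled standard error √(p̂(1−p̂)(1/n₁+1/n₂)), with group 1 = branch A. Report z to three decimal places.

Sample proportions: p̂₁ = 430/553 = 0.77758 and p̂₂ = 211/240 = 0.87917.
Pooled p̂ = (430+211)/(553+240) = 641/793 = 0.80832.
Pooled SE = √[0.1549370·0.00597498] ≈ 0.030426.
z = (p̂₁ − p̂₂)/SE = (0.77758 − 0.87917)/0.030426 = -0.10159/0.030426 = -3.339.

z = -3.339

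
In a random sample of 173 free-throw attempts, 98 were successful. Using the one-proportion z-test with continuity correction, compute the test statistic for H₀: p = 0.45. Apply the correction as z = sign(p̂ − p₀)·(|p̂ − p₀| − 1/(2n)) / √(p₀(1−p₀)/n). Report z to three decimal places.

z = 3.003

The sample proportion is 98/173 = 0.56647. p̂ − p₀ = 0.116474.
1/(2n) = 0.002890.
Corrected numerator: |0.116474| − 0.002890 = 0.113584.
Under H₀, SE = √(p₀(1−p₀)/n) = √(0.45·0.55/173) = √0.001430636 = 0.037824.
z = +0.113584/0.037824 = 3.003.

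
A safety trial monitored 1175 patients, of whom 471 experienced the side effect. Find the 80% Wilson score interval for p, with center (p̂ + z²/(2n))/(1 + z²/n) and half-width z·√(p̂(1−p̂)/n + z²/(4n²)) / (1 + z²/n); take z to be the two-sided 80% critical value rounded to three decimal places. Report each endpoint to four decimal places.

(0.3827, 0.4193)

Here p̂ = 471/1175 = 0.40085 and z = 1.282 (z² = 1.643524).
1 + z²/n = 1.001399.
Center = (0.40085 + 0.000699)/1.001399 = 0.40099.
Radicand: p̂(1−p̂)/n + z²/(4n²) = 0.000204400 + 0.000000298 = 0.000204698.
Half-width = 1.282·√0.000204698/1.001399 = 0.01832.
Interval: 0.40099 ± 0.01832 → (0.3827, 0.4193).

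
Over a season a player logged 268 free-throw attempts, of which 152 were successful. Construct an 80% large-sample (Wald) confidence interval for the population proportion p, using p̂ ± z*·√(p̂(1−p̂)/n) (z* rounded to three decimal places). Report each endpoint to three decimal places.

(0.528, 0.606)

The sample proportion is 152/268 = 0.56716.
Standard error of p̂: √(0.245489/268) = √0.000916004 = 0.030266.
For 80% confidence, z* = 1.282.
Margin = 1.282·0.030266 = 0.03880.
So the interval runs from 0.528 to 0.606.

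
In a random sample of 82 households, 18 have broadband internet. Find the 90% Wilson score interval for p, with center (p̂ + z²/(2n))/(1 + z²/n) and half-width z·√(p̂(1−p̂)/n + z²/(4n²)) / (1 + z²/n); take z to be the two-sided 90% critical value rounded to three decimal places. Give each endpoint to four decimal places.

p̂ = 18/82 = 0.21951; z = 1.645, so z² = 2.706025.
Denominator 1 + z²/n = 1 + 2.706025/82 = 1.033000.
Center = (0.21951 + 0.016500)/1.033000 = 0.22847.
Radicand: p̂(1−p̂)/n + z²/(4n²) = 0.002089349 + 0.000100611 = 0.002189960.
Half-width = z·√(radicand)/denom = 1.645·0.046797/1.033000 = 0.07452.
CI: 0.22847 ± 0.07452 = (0.1540, 0.3030).

(0.1540, 0.3030)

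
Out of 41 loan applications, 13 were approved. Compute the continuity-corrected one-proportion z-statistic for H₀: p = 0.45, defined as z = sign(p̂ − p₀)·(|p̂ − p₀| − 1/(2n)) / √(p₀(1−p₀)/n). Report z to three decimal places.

p̂ = 13/41 = 0.31707. p̂ − p₀ = -0.132927.
1/(2n) = 0.012195.
Corrected numerator: |-0.132927| − 0.012195 = 0.120732.
Null standard error: √(0.45·0.55/41) = √0.006036585 = 0.077695.
z = (−)0.120732/0.077695 = -1.554.

z = -1.554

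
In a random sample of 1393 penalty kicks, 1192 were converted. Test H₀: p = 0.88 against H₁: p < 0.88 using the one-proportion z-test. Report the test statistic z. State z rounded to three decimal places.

p̂ = 1192/1393 = 0.85571.
SE₀ = √(0.88·0.12/1393) = 0.008707.
z = (p̂ − p₀)/SE = (0.85571 − 0.88)/0.008707 = -2.790.

z = -2.790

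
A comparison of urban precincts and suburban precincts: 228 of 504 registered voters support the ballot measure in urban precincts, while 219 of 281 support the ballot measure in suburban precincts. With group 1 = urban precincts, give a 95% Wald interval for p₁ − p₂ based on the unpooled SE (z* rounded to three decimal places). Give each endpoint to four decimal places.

p̂₁ = 228/504 = 0.45238, p̂₂ = 219/281 = 0.77936; p̂₁ − p̂₂ = -0.32698.
Unpooled SE = √(p̂₁(1−p̂₁)/n₁ + p̂₂(1−p̂₂)/n₂) = √(0.000491533 + 0.000611951) = 0.033219.
The 95% critical value is z* = 1.960. Margin of error = 0.06511.
So the interval runs from -0.3921 to -0.2619.

(-0.3921, -0.2619)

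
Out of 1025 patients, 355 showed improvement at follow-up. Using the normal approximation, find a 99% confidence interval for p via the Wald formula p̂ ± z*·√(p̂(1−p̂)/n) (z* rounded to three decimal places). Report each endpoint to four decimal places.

With x = 355 successes in n = 1025, p̂ = 0.34634.
SE = √(p̂(1−p̂)/n) = √(0.226389/1025) = 0.014862.
z* = 2.576 at the 99% level.
Margin = 2.576·0.014862 = 0.03828.
So the interval runs from 0.3081 to 0.3846.

(0.3081, 0.3846)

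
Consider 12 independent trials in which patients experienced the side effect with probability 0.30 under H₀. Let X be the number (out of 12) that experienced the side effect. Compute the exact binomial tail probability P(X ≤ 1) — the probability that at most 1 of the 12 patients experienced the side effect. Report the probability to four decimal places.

X is binomial with n = 12 and p = 0.30.
P(X ≤ 1) = C(12,0)·0.30^0·0.70^12 + C(12,1)·0.30^1·0.70^11.
= 0.013841 + 0.071184 = 0.0850.

P = 0.0850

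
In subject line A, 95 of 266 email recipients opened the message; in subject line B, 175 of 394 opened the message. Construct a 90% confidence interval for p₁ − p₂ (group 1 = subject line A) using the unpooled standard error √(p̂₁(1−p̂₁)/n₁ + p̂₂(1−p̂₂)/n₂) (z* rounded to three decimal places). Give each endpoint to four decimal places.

(-0.1505, -0.0235)

p̂₁ = 0.35714, p̂₂ = 0.44416, so the observed difference is -0.08702.
SE = √(0.000863127 + 0.000626604) = √0.001489731 = 0.038597.
The 90% critical value is z* = 1.645. Margin of error = 0.06349.
Interval: -0.08702 ± 0.06349 → (-0.1505, -0.0235).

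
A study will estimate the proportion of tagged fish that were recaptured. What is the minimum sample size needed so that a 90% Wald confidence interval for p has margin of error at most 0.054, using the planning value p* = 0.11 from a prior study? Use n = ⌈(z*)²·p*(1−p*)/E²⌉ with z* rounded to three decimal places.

n = 91

The 90% critical value is z* = 1.645.
p*(1−p*) = 0.11·0.89 = 0.0979.
(z*)²·p*(1−p*)/E² = 2.706025·0.0979/0.002916 = 90.850.
⌈90.850⌉ = 91.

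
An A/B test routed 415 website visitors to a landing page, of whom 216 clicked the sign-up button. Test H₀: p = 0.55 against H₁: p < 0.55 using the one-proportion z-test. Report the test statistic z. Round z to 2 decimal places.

Sample proportion p̂ = 216/415 = 0.52048.
SE₀ = √(0.55·0.45/415) = 0.024421.
z = (0.52048 − 0.55)/0.024421 = -0.02952/0.024421 = -1.21.

z = -1.21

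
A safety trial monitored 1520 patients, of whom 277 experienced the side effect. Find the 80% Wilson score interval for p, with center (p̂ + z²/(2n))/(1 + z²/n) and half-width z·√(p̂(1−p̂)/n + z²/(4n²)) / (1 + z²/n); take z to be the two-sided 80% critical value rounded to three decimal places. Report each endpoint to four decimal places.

p̂ = 277/1520 = 0.18224; z = 1.282, so z² = 1.643524.
1 + z²/n = 1.001081.
Center = (0.18224 + 0.000541)/1.001081 = 0.18258.
Radicand: p̂(1−p̂)/n + z²/(4n²) = 0.000098044 + 0.000000178 = 0.000098222.
Half-width = 1.282·√0.000098222/1.001081 = 0.01269.
CI: 0.18258 ± 0.01269 = (0.1699, 0.1953).

(0.1699, 0.1953)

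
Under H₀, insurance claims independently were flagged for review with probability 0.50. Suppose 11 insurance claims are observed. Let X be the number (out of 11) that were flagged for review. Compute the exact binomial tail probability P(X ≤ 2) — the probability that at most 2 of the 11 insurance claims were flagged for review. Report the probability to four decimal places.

P = 0.0327

X is binomial with n = 11 and p = 0.50.
P(X ≤ 2) = C(11,0)·0.50^0·0.50^11 + C(11,1)·0.50^1·0.50^10 + C(11,2)·0.50^2·0.50^9.
= 0.000488 + 0.005371 + 0.026855 = 0.0327.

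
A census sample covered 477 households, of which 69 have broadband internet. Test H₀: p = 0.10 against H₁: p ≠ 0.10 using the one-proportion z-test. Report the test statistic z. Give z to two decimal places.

The sample proportion is 69/477 = 0.14465.
SE₀ = √(0.10·0.90/477) = 0.013736.
z = (0.14465 − 0.10)/0.013736 = 0.04465/0.013736 = 3.25.

z = 3.25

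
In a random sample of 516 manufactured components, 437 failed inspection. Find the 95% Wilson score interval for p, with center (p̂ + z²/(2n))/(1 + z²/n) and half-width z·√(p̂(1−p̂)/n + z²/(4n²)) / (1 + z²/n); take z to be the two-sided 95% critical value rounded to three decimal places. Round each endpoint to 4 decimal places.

Here p̂ = 437/516 = 0.84690 and z = 1.960 (z² = 3.841600).
Denominator 1 + z²/n = 1 + 3.841600/516 = 1.007445.
Center = (0.84690 + 0.003722)/1.007445 = 0.84434.
Radicand: p̂(1−p̂)/n + z²/(4n²) = 0.000251281 + 0.000003607 = 0.000254888.
Half-width = 1.960·√0.000254888/1.007445 = 0.03106.
So the interval runs from 0.8133 to 0.8754.

(0.8133, 0.8754)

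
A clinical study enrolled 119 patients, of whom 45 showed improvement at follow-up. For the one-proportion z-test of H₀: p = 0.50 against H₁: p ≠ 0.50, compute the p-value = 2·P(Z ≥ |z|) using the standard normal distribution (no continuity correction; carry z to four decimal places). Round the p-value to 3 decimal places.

The sample proportion is 45/119 = 0.37815.
SE₀ = √(0.50·0.50/119) = 0.045835.
Test statistic (full precision, shown to 4 dp): z = (45/119 − 0.50)/SE₀ ≈ -2.6584.
p-value = 2·P(Z ≥ |z|) with z = -2.6584 → 0.008.

p-value = 0.008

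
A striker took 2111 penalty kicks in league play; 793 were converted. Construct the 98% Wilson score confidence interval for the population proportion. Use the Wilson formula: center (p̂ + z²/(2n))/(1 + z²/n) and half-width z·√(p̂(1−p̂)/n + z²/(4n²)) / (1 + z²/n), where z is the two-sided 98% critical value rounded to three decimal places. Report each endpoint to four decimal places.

Here p̂ = 793/2111 = 0.37565 and z = 2.326 (z² = 5.410276).
1 + z²/n = 1.002563.
Adjusted center: (0.37565 + z²/(2n))/1.002563 = 0.37597.
Radicand: p̂(1−p̂)/n + z²/(4n²) = 0.000111103 + 0.000000304 = 0.000111407.
Half-width = z·√(radicand)/denom = 2.326·0.010555/1.002563 = 0.02449.
So the interval runs from 0.3515 to 0.4005.

(0.3515, 0.4005)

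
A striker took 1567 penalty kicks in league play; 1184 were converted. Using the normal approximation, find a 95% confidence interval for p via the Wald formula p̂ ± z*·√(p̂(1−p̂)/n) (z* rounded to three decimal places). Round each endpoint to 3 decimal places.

(0.734, 0.777)

With x = 1184 successes in n = 1567, p̂ = 0.75558.
Standard error of p̂: √(0.184677/1567) = √0.000117854 = 0.010856.
z* = 1.960 at the 95% level.
Margin of error: 1.960 × 0.010856 = 0.02128.
CI: 0.75558 ± 0.02128 = (0.734, 0.777).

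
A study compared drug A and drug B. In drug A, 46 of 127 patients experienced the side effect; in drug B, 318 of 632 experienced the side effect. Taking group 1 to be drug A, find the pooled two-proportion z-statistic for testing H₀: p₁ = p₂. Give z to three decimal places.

z = -2.902

p̂₁ = 46/127 = 0.36220, p̂₂ = 318/632 = 0.50316.
Pooling: p̂ = 364/759 = 0.47958.
Pooled SE = √[0.2495830·0.00945629] ≈ 0.048581.
z = (p̂₁ − p̂₂)/SE = (0.36220 − 0.50316)/0.048581 = -0.14096/0.048581 = -2.902.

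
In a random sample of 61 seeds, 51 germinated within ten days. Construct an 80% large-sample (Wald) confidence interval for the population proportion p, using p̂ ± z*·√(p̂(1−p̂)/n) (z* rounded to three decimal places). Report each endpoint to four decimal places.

(0.7753, 0.8968)

p̂ = 51/61 = 0.83607.
SE = √(p̂(1−p̂)/n) = √(0.137060/61) = 0.047401.
The 80% critical value is z* = 1.282.
Margin = 1.282·0.047401 = 0.06077.
Interval: 0.83607 ± 0.06077 → (0.7753, 0.8968).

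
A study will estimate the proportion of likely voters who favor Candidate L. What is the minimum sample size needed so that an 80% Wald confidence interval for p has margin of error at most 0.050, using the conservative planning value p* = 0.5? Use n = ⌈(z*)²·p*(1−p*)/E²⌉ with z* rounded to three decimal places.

n = 165

z* = 1.282 at the 80% level.
p*(1−p*) = 0.50·0.50 = 0.2500.
Required n before rounding: 1.643524 × 0.2500 / 0.050² = 164.352.
⌈164.352⌉ = 165.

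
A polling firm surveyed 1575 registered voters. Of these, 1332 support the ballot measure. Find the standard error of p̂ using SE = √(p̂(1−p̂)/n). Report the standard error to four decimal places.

SE = 0.0091

With x = 1332 successes in n = 1575, p̂ = 0.84571.
p̂(1−p̂) = 0.130485.
SE = √(0.130485/1575) = 0.0091.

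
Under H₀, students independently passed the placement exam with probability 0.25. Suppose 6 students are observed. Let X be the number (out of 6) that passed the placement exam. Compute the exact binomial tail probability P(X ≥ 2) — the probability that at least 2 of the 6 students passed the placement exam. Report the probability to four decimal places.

X ~ Binomial(n=6, p=0.25).
P(X ≥ 2) = Σ_{j=2}^{6} C(6,j)·0.25^j·0.75^{6−j}.
= 0.296631 + 0.131836 + 0.032959 + 0.004395 + 0.000244 = 0.4661.

P = 0.4661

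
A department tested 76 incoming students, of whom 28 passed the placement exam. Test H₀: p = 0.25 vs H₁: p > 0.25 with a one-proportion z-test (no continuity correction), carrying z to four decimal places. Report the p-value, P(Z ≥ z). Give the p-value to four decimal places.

Sample proportion p̂ = 28/76 = 0.36842.
Null standard error: √(0.25·0.75/76) = √0.002467105 = 0.049670.
z = (p̂ − p₀)/SE = (28/76 − 0.25)/0.049670 ≈ 2.3842.
p-value = P(Z ≥ z) with z = 2.3842 → 0.0086.

p-value = 0.0086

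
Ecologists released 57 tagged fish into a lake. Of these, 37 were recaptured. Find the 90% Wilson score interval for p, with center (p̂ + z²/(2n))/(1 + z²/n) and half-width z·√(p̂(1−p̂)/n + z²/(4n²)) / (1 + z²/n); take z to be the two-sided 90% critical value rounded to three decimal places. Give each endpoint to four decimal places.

(0.5405, 0.7442)

Here p̂ = 37/57 = 0.64912 and z = 1.645 (z² = 2.706025).
Denominator 1 + z²/n = 1 + 2.706025/57 = 1.047474.
Adjusted center: (0.64912 + z²/(2n))/1.047474 = 0.64236.
Radicand: p̂(1−p̂)/n + z²/(4n²) = 0.003995831 + 0.000208220 = 0.004204051.
Half-width = z·√(radicand)/denom = 1.645·0.064839/1.047474 = 0.10183.
Interval: 0.64236 ± 0.10183 → (0.5405, 0.7442).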